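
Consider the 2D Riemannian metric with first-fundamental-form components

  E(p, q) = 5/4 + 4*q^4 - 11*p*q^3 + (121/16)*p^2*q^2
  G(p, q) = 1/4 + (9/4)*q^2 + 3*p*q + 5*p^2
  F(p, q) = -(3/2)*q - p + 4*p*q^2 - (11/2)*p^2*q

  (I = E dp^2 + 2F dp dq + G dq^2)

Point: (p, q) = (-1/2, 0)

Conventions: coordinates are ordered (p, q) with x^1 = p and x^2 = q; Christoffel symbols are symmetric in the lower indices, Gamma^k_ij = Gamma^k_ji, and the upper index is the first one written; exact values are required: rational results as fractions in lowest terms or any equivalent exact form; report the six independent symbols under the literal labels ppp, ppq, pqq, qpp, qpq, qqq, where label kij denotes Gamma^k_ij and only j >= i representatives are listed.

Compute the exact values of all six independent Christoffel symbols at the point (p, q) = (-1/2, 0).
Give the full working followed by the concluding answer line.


E = 5/4, F = 1/2, G = 3/2 at the point
E_p = 0, E_q = 0, F_p = -1, F_q = -23/8, G_p = -5, G_q = -3/2
EG - F^2 = 13/8;  g^inv = (8/13) * [[3/2, -1/2], [-1/2, 5/4]]
first-kind symbols [ij,l] = (1/2)(d_i g_jl + d_j g_il - d_l g_ij): [pp,p] = E_p/2 = 0, [pp,q] = F_p - E_q/2 = -1, [pq,p] = E_q/2 = 0, [pq,q] = G_p/2 = -5/2, [qq,p] = F_q - G_p/2 = -3/8, [qq,q] = G_q/2 = -3/4
Gamma^p_ij = (G*[ij,p] - F*[ij,q])/(EG - F^2), Gamma^q_ij = (E*[ij,q] - F*[ij,p])/(EG - F^2)

Answer: Gamma_ppp = 4/13, Gamma_ppq = 10/13, Gamma_pqq = -3/26, Gamma_qpp = -10/13, Gamma_qpq = -25/13, Gamma_qqq = -6/13


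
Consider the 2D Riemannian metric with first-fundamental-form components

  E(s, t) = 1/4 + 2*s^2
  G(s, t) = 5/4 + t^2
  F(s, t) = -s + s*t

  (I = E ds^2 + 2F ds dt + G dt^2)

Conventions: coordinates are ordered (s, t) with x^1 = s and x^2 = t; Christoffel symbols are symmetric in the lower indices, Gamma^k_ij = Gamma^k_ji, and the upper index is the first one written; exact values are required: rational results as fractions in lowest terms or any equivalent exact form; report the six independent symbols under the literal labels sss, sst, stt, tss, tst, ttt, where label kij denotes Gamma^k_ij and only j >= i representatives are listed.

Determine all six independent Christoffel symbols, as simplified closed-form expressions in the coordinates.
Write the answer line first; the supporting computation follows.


Answer: Gamma_sss = (16*s*t^2 + 32*s*t + 24*s)/(16*s^2*t^2 + 32*s^2*t + 24*s^2 + 4*t^2 + 5), Gamma_sst = 0, Gamma_stt = (16*s*t + 20*s)/(16*s^2*t^2 + 32*s^2*t + 24*s^2 + 4*t^2 + 5), Gamma_tss = (4*t - 4)/(16*s^2*t^2 + 32*s^2*t + 24*s^2 + 4*t^2 + 5), Gamma_tst = 0, Gamma_ttt = (16*s^2*t + 16*s^2 + 4*t)/(16*s^2*t^2 + 32*s^2*t + 24*s^2 + 4*t^2 + 5)

E = 1/4 + 2*s^2; F = -s + s*t; G = 5/4 + t^2
Gamma^k_ij = (1/2) g^{kl} (d_i g_jl + d_j g_il - d_l g_ij), with g^inv = (1/(EG-F^2)) [[G, -F], [-F, E]]
first partials: E_s = 4*s, E_t = 0, F_s = -1 + t, F_t = s, G_s = 0, G_t = 2*t
D = EG - F^2 = 5/16 + (1/4)*t^2 + (3/2)*s^2 + 2*s^2*t + s^2*t^2
expanded: Gamma^s_ss = (G E_s - 2F F_s + F E_t)/(2D), Gamma^s_st = (G E_t - F G_s)/(2D), Gamma^s_tt = (2G F_t - G G_s - F G_t)/(2D), Gamma^t_ss = (2E F_s - E E_t - F E_s)/(2D), Gamma^t_st = (E G_s - F E_t)/(2D), Gamma^t_tt = (E G_t - 2F F_t + F G_s)/(2D); substitute and cancel common factors


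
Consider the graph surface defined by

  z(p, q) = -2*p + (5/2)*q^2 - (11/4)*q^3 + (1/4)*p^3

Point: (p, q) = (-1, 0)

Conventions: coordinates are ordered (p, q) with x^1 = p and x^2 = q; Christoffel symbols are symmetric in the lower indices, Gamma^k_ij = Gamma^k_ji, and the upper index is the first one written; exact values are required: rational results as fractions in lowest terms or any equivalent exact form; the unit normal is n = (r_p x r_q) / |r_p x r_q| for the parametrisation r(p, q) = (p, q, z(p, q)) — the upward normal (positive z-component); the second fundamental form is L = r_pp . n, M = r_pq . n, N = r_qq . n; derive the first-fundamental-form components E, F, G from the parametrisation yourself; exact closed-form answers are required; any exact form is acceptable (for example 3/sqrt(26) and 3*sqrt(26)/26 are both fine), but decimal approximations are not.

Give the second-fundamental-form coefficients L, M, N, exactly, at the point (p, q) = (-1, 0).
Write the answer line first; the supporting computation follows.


Answer: L = -6*sqrt(41)/41, M = 0, N = 20*sqrt(41)/41

z_p = -5/4, z_q = 0, z_pp = -3/2, z_pq = 0, z_qq = 5
E = 41/16, F = 0, G = 1; answer radicand W^2 = 41/16
unnormalised second-form numerators: l = -3/2, m = 0, n = 5; L = l/sqrt(41/16), and similarly M = m/sqrt(W^2), N = n/sqrt(W^2)


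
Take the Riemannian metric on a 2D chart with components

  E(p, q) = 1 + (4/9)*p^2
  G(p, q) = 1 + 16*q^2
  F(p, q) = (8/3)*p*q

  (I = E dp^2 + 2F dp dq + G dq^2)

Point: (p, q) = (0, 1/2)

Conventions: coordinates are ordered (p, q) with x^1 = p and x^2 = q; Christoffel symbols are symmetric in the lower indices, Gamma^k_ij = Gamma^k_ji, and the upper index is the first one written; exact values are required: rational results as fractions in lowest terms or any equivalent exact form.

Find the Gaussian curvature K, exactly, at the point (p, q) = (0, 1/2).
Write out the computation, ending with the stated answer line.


E = 1, F = 0, G = 5, EG - F^2 = 5 at the point
E_p = 0, E_q = 0, F_p = 4/3, F_q = 0, G_p = 0, G_q = 16
E_qq = 0, F_pq = 8/3, G_pp = 0
Compute both Brioschi determinants and normalise by (EG - F^2)^2.
M1 = [[-E_qq/2 + F_pq - G_pp/2, E_p/2, F_p - E_q/2], [F_q - G_p/2, E, F], [G_q/2, F, G]] = [[8/3, 0, 4/3], [0, 1, 0], [8, 0, 5]]; det M1 = 8/3
M2 = [[0, E_q/2, G_p/2], [E_q/2, E, F], [G_p/2, F, G]] = [[0, 0, 0], [0, 1, 0], [0, 0, 5]]; det M2 = 0
det M1 - det M2 = 8/3; K = 8/3 / (5)^2 = 8/75

Answer: K = 8/75


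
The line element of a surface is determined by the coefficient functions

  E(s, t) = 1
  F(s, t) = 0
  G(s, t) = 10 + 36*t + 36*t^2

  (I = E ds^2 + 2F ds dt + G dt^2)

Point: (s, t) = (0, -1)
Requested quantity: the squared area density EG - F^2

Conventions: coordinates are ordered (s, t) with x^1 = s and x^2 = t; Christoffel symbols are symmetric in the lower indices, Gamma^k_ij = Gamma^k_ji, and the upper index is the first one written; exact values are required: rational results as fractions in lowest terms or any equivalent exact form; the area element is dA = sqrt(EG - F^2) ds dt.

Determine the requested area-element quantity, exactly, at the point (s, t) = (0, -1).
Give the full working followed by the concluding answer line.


E = 1, F = 0, G = 10; EG - F^2 = 10

Answer: EG - F^2 = 10


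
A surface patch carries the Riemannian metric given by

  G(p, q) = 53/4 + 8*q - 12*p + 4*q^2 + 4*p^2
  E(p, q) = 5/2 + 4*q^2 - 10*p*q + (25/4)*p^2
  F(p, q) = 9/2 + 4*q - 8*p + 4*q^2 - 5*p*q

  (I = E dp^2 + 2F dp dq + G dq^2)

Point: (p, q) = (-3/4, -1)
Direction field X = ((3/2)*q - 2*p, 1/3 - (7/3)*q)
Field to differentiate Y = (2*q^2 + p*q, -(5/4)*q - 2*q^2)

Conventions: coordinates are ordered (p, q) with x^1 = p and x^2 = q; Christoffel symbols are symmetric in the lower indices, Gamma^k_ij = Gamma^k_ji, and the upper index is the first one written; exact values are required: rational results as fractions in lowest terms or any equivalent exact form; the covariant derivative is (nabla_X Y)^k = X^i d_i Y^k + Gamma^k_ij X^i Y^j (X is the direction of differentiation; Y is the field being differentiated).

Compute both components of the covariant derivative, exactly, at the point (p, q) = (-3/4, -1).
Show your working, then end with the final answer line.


E = 161/64, F = 27/4, G = 41/2 at the point
E_p = 5/8, E_q = -1/2, F_p = -3, F_q = -1/4, G_p = -18, G_q = 0
EG - F^2 = 769/128;  g^inv = (128/769) * [[41/2, -27/4], [-27/4, 161/64]]
first-kind symbols [ij,l] = (1/2)(d_i g_jl + d_j g_il - d_l g_ij): [pp,p] = E_p/2 = 5/16, [pp,q] = F_p - E_q/2 = -11/4, [pq,p] = E_q/2 = -1/4, [pq,q] = G_p/2 = -9, [qq,p] = F_q - G_p/2 = 35/4, [qq,q] = G_q/2 = 0
Gamma^p_ij = (G*[ij,p] - F*[ij,q])/(EG - F^2), Gamma^q_ij = (E*[ij,q] - F*[ij,p])/(EG - F^2)
Gamma_ppp = 3196/769, Gamma_ppq = 7120/769, Gamma_pqq = 22960/769, Gamma_qpp = -2311/1538, Gamma_qpq = -2682/769, Gamma_qqq = -7560/769
X = (0, 8/3), Y = (11/4, -3/4) at the point

Answer: (nabla_X Y)^p = -10342/2307, (nabla_X Y)^q = 3274/2307


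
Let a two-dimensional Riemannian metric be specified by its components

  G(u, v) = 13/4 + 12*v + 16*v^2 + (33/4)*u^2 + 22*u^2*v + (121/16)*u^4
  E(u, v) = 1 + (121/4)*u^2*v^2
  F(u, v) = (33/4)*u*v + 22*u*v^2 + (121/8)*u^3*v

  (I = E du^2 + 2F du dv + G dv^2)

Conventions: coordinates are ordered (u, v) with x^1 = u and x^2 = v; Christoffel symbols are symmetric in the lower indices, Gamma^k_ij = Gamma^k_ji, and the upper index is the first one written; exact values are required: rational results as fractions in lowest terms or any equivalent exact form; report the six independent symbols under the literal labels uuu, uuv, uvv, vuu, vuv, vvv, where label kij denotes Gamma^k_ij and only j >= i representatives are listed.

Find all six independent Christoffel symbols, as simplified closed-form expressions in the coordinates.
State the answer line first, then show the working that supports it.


Answer: Gamma_uuu = 484*u*v^2/(121*u^4 + 484*u^2*v^2 + 352*u^2*v + 132*u^2 + 256*v^2 + 192*v + 52), Gamma_uuv = 484*u^2*v/(121*u^4 + 484*u^2*v^2 + 352*u^2*v + 132*u^2 + 256*v^2 + 192*v + 52), Gamma_uvv = 352*u*v/(121*u^4 + 484*u^2*v^2 + 352*u^2*v + 132*u^2 + 256*v^2 + 192*v + 52), Gamma_vuu = (242*u^2*v + 352*v^2 + 132*v)/(121*u^4 + 484*u^2*v^2 + 352*u^2*v + 132*u^2 + 256*v^2 + 192*v + 52), Gamma_vuv = (242*u^3 + 352*u*v + 132*u)/(121*u^4 + 484*u^2*v^2 + 352*u^2*v + 132*u^2 + 256*v^2 + 192*v + 52), Gamma_vvv = (176*u^2 + 256*v + 96)/(121*u^4 + 484*u^2*v^2 + 352*u^2*v + 132*u^2 + 256*v^2 + 192*v + 52)

E = 1 + (121/4)*u^2*v^2; F = (33/4)*u*v + 22*u*v^2 + (121/8)*u^3*v; G = 13/4 + 12*v + 16*v^2 + (33/4)*u^2 + 22*u^2*v + (121/16)*u^4
Gamma^k_ij = (1/2) g^{kl} (d_i g_jl + d_j g_il - d_l g_ij), with g^inv = (1/(EG-F^2)) [[G, -F], [-F, E]]
first partials: E_u = (121/2)*u*v^2, E_v = (121/2)*u^2*v, F_u = (33/4)*v + 22*v^2 + (363/8)*u^2*v, F_v = (33/4)*u + 44*u*v + (121/8)*u^3, G_u = (33/2)*u + 44*u*v + (121/4)*u^3, G_v = 12 + 32*v + 22*u^2
D = EG - F^2 = 13/4 + 12*v + 16*v^2 + (33/4)*u^2 + 22*u^2*v + (121/4)*u^2*v^2 + (121/16)*u^4
expanded: Gamma^u_uu = (G E_u - 2F F_u + F E_v)/(2D), Gamma^u_uv = (G E_v - F G_u)/(2D), Gamma^u_vv = (2G F_v - G G_u - F G_v)/(2D), Gamma^v_uu = (2E F_u - E E_v - F E_u)/(2D), Gamma^v_uv = (E G_u - F E_v)/(2D), Gamma^v_vv = (E G_v - 2F F_v + F G_u)/(2D); substitute and cancel common factors


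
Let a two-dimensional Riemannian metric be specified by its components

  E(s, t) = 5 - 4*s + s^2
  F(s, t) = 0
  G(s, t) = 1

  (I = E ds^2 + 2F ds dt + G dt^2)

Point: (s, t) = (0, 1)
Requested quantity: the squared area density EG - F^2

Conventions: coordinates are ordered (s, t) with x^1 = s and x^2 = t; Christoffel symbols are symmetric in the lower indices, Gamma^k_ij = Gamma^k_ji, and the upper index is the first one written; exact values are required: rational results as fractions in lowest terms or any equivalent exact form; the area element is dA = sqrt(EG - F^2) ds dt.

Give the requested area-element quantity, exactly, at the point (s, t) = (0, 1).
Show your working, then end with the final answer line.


E = 5, F = 0, G = 1; EG - F^2 = 5

Answer: EG - F^2 = 5


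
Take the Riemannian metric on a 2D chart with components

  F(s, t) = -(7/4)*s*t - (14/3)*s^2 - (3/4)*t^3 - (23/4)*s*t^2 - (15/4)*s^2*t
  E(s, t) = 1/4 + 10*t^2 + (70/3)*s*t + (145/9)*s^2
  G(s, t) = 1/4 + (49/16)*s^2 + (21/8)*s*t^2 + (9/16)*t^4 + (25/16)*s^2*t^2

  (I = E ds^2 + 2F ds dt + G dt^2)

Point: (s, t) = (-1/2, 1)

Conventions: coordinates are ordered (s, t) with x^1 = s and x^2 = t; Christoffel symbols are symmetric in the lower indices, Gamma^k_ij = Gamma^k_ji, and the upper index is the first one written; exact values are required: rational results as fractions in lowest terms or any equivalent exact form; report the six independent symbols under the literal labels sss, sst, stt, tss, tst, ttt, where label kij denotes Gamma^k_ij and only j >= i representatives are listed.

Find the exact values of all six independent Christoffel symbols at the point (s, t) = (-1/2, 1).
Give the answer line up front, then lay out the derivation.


Answer: Gamma_sss = 12168/2099, Gamma_sst = 8364/2099, Gamma_stt = 25161/8396, Gamma_tss = -81016/6297, Gamma_tst = -14616/2099, Gamma_ttt = -7937/2099

E = 47/18, F = 43/48, G = 21/32 at the point
E_s = 65/9, E_t = 25/3, F_s = 11/12, F_t = 55/16, G_s = -2, G_t = 13/32
EG - F^2 = 2099/2304;  g^inv = (2304/2099) * [[21/32, -43/48], [-43/48, 47/18]]
first-kind symbols [ij,l] = (1/2)(d_i g_jl + d_j g_il - d_l g_ij): [ss,s] = E_s/2 = 65/18, [ss,t] = F_s - E_t/2 = -13/4, [st,s] = E_t/2 = 25/6, [st,t] = G_s/2 = -1, [tt,s] = F_t - G_s/2 = 71/16, [tt,t] = G_t/2 = 13/64
Gamma^s_ij = (G*[ij,s] - F*[ij,t])/(EG - F^2), Gamma^t_ij = (E*[ij,t] - F*[ij,s])/(EG - F^2)


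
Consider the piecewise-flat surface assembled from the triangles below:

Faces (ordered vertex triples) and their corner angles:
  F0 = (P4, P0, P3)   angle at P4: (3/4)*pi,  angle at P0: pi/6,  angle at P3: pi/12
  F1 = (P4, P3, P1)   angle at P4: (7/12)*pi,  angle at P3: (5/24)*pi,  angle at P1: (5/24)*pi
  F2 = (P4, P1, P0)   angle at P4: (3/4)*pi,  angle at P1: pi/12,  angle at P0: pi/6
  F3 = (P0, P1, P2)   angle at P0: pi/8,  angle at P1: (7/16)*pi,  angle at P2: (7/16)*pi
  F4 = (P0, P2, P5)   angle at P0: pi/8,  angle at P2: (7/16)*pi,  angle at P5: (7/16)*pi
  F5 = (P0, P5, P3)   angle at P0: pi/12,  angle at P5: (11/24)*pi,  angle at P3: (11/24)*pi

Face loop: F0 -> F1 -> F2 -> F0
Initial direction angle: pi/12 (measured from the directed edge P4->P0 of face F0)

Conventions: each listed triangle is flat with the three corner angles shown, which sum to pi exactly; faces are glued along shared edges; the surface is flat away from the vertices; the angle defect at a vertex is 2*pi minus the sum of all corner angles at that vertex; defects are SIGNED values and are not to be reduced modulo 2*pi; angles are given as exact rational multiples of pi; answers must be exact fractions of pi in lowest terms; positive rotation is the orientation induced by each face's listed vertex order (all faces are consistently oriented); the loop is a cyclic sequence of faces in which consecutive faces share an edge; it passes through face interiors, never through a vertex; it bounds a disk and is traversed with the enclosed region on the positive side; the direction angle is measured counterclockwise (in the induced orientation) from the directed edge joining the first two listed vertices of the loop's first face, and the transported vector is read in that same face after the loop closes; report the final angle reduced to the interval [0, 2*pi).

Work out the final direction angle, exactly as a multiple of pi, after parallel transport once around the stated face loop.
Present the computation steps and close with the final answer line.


enclosed vertex P4: corner angles sum to (25/12)*pi, defect = 2*pi - (25/12)*pi = -pi/12
final direction = starting direction + enclosed defect total, reduced mod 2*pi (induced orientation)
final angle = pi/12 - pi/12 = 0 (mod 2*pi)

Answer: final direction angle = 0


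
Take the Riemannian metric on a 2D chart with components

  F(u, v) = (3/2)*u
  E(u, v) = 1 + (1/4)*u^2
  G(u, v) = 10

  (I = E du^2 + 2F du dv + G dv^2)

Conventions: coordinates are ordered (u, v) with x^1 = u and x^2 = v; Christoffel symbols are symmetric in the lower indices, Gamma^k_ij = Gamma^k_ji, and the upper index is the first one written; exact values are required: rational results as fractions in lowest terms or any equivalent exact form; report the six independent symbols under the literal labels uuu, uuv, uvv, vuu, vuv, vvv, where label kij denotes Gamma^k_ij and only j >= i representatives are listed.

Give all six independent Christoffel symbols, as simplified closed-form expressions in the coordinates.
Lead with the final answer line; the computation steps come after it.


Answer: Gamma_uuu = u/(u^2 + 40), Gamma_uuv = 0, Gamma_uvv = 0, Gamma_vuu = 6/(u^2 + 40), Gamma_vuv = 0, Gamma_vvv = 0

E = 1 + (1/4)*u^2; F = (3/2)*u; G = 10
Gamma^k_ij = (1/2) g^{kl} (d_i g_jl + d_j g_il - d_l g_ij), with g^inv = (1/(EG-F^2)) [[G, -F], [-F, E]]
first partials: E_u = (1/2)*u, E_v = 0, F_u = 3/2, F_v = 0, G_u = 0, G_v = 0
D = EG - F^2 = 10 + (1/4)*u^2
expanded: Gamma^u_uu = (G E_u - 2F F_u + F E_v)/(2D), Gamma^u_uv = (G E_v - F G_u)/(2D), Gamma^u_vv = (2G F_v - G G_u - F G_v)/(2D), Gamma^v_uu = (2E F_u - E E_v - F E_u)/(2D), Gamma^v_uv = (E G_u - F E_v)/(2D), Gamma^v_vv = (E G_v - 2F F_v + F G_u)/(2D); substitute and cancel common factors


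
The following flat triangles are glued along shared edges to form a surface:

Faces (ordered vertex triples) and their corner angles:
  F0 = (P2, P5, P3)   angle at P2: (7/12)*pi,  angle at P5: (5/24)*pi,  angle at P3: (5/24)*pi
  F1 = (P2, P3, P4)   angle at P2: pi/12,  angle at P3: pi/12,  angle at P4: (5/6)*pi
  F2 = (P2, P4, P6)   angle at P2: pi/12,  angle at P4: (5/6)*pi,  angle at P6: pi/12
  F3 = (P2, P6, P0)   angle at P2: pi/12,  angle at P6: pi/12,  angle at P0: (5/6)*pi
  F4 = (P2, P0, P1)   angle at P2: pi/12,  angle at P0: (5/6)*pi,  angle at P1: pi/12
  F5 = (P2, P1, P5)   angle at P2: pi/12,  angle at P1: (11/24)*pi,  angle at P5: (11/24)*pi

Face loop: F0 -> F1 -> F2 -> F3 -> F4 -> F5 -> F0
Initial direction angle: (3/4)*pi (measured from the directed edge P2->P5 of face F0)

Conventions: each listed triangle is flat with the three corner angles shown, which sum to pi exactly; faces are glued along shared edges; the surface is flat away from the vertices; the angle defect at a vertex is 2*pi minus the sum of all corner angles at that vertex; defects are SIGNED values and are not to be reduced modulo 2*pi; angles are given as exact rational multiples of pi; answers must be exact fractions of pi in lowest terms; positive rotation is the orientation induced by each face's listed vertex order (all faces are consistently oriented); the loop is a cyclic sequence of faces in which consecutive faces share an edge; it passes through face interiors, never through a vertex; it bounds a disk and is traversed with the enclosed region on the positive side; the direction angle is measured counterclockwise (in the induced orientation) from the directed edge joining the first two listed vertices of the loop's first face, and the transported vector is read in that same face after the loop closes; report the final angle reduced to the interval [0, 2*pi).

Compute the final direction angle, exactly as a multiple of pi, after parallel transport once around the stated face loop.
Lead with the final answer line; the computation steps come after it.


Answer: final direction angle = (7/4)*pi

enclosed vertex P2: corner angles sum to pi, defect = 2*pi - pi = pi
the rotation equals the total enclosed defect, so the final angle is initial + defects (mod 2*pi)
final angle = (3/4)*pi + pi = (7/4)*pi (mod 2*pi)


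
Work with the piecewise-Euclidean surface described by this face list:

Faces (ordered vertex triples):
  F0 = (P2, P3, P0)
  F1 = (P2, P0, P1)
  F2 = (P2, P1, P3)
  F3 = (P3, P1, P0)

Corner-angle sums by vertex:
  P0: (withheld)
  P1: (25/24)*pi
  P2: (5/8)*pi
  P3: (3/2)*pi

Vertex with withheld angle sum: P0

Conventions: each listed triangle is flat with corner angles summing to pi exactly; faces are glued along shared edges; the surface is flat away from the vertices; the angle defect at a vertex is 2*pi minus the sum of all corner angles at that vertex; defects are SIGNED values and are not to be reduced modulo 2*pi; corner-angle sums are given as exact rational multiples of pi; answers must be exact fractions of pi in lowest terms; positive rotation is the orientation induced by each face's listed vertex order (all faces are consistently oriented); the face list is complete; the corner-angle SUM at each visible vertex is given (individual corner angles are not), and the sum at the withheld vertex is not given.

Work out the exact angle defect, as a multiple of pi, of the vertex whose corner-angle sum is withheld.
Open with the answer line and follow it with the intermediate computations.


Answer: defect(P0) = (7/6)*pi

V = 4, E = 6, F = 4; chi = V - E + F = 2
Gauss-Bonnet: total defect = 2*pi*chi = 4*pi; visible defects sum to (17/6)*pi


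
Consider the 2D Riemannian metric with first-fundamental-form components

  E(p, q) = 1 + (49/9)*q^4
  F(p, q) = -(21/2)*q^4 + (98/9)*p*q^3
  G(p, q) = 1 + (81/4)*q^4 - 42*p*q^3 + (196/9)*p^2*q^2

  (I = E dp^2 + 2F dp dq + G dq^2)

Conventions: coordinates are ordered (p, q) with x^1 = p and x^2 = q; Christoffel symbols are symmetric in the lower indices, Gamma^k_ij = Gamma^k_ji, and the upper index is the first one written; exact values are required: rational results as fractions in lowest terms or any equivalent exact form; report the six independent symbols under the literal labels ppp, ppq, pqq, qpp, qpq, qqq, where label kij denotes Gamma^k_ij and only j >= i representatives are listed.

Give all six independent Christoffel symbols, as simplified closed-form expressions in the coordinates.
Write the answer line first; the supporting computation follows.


Answer: Gamma_ppp = 0, Gamma_ppq = 392*q^3/(784*p^2*q^2 - 1512*p*q^3 + 925*q^4 + 36), Gamma_pqq = (392*p*q^2 - 756*q^3)/(784*p^2*q^2 - 1512*p*q^3 + 925*q^4 + 36), Gamma_qpp = 0, Gamma_qpq = (784*p*q^2 - 756*q^3)/(784*p^2*q^2 - 1512*p*q^3 + 925*q^4 + 36), Gamma_qqq = (784*p^2*q - 2268*p*q^2 + 1458*q^3)/(784*p^2*q^2 - 1512*p*q^3 + 925*q^4 + 36)

E = 1 + (49/9)*q^4; F = -(21/2)*q^4 + (98/9)*p*q^3; G = 1 + (81/4)*q^4 - 42*p*q^3 + (196/9)*p^2*q^2
Gamma^k_ij = (1/2) g^{kl} (d_i g_jl + d_j g_il - d_l g_ij), with g^inv = (1/(EG-F^2)) [[G, -F], [-F, E]]
first partials: E_p = 0, E_q = (196/9)*q^3, F_p = (98/9)*q^3, F_q = -42*q^3 + (98/3)*p*q^2, G_p = -42*q^3 + (392/9)*p*q^2, G_q = 81*q^3 - 126*p*q^2 + (392/9)*p^2*q
D = EG - F^2 = 1 + (925/36)*q^4 - 42*p*q^3 + (196/9)*p^2*q^2
expanded: Gamma^p_pp = (G E_p - 2F F_p + F E_q)/(2D), Gamma^p_pq = (G E_q - F G_p)/(2D), Gamma^p_qq = (2G F_q - G G_p - F G_q)/(2D), Gamma^q_pp = (2E F_p - E E_q - F E_p)/(2D), Gamma^q_pq = (E G_p - F E_q)/(2D), Gamma^q_qq = (E G_q - 2F F_q + F G_p)/(2D); substitute and cancel common factors


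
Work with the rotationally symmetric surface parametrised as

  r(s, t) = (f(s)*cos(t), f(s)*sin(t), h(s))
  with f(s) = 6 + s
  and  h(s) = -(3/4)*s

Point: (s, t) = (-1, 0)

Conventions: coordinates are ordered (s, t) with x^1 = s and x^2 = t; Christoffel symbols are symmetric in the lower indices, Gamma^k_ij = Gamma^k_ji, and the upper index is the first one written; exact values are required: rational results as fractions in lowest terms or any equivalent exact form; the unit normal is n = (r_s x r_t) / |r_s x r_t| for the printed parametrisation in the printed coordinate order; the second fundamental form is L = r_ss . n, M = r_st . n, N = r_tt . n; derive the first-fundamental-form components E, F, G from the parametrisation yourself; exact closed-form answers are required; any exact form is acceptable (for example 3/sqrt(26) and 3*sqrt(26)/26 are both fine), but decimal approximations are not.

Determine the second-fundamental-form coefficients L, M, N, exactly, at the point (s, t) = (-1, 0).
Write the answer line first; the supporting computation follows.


Answer: L = 0, M = 0, N = -3

f = 5, f' = 1, f'' = 0, h' = -3/4, h'' = 0
E = 25/16, F = 0, G = 25; answer radicand W^2 = 25/16
unnormalised second-form numerators: l = 0, m = 0, n = -15/4; L = l/sqrt(25/16), and similarly M = m/sqrt(W^2), N = n/sqrt(W^2)


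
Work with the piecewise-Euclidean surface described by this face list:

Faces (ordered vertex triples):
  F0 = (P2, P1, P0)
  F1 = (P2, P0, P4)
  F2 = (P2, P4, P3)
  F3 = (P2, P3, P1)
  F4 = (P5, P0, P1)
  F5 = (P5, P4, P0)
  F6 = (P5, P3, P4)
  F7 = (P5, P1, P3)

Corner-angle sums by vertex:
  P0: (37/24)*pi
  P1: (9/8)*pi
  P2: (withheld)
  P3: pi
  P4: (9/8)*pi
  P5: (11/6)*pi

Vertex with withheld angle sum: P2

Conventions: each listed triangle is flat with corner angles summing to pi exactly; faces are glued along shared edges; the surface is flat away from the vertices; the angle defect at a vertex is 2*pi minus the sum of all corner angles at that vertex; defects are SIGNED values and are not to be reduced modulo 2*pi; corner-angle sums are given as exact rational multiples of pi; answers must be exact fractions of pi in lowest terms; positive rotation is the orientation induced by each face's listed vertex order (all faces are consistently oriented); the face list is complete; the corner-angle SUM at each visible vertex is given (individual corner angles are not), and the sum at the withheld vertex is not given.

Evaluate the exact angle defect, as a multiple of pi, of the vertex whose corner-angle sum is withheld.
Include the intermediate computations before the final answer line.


V = 6, E = 12, F = 8; chi = V - E + F = 2
Gauss-Bonnet: total defect = 2*pi*chi = 4*pi; visible defects sum to (27/8)*pi

Answer: defect(P2) = (5/8)*pi


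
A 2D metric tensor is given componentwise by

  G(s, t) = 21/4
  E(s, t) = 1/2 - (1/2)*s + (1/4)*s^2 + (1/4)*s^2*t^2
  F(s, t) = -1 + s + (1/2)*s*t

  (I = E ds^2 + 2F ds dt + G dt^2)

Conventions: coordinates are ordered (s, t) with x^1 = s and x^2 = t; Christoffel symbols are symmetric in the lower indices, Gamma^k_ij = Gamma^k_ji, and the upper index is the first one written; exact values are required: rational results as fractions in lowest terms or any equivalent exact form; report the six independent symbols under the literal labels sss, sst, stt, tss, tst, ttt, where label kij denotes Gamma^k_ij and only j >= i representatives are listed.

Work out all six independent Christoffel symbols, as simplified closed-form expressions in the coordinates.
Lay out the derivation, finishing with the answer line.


E = 1/2 - (1/2)*s + (1/4)*s^2 + (1/4)*s^2*t^2; F = -1 + s + (1/2)*s*t; G = 21/4
Gamma^k_ij = (1/2) g^{kl} (d_i g_jl + d_j g_il - d_l g_ij), with g^inv = (1/(EG-F^2)) [[G, -F], [-F, E]]
first partials: E_s = -1/2 + (1/2)*s + (1/2)*s*t^2, E_t = (1/2)*s^2*t, F_s = 1 + (1/2)*t, F_t = (1/2)*s, G_s = 0, G_t = 0
D = EG - F^2 = 13/8 - (5/8)*s + s*t + (5/16)*s^2 - s^2*t + (17/16)*s^2*t^2
expanded: Gamma^s_ss = (G E_s - 2F F_s + F E_t)/(2D), Gamma^s_st = (G E_t - F G_s)/(2D), Gamma^s_tt = (2G F_t - G G_s - F G_t)/(2D), Gamma^t_ss = (2E F_s - E E_t - F E_s)/(2D), Gamma^t_st = (E G_s - F E_t)/(2D), Gamma^t_tt = (E G_t - 2F F_t + F G_s)/(2D); substitute and cancel common factors

Answer: Gamma_sss = (2*s^3*t^2 + 4*s^3*t - 4*s^2*t + 17*s*t^2 - 16*s*t + 5*s + 8*t - 5)/(17*s^2*t^2 - 16*s^2*t + 5*s^2 + 16*s*t - 10*s + 26), Gamma_sst = 21*s^2*t/(17*s^2*t^2 - 16*s^2*t + 5*s^2 + 16*s*t - 10*s + 26), Gamma_stt = 42*s/(17*s^2*t^2 - 16*s^2*t + 5*s^2 + 16*s*t - 10*s + 26), Gamma_tss = (-s^4*t^3 - s^4*t + 2*s^3*t - 2*s^2*t + 4*s*t^2 - 2*s*t + 4*t + 4)/(17*s^2*t^2 - 16*s^2*t + 5*s^2 + 16*s*t - 10*s + 26), Gamma_tst = (-2*s^3*t^2 - 4*s^3*t + 4*s^2*t)/(17*s^2*t^2 - 16*s^2*t + 5*s^2 + 16*s*t - 10*s + 26), Gamma_ttt = (-4*s^2*t - 8*s^2 + 8*s)/(17*s^2*t^2 - 16*s^2*t + 5*s^2 + 16*s*t - 10*s + 26)


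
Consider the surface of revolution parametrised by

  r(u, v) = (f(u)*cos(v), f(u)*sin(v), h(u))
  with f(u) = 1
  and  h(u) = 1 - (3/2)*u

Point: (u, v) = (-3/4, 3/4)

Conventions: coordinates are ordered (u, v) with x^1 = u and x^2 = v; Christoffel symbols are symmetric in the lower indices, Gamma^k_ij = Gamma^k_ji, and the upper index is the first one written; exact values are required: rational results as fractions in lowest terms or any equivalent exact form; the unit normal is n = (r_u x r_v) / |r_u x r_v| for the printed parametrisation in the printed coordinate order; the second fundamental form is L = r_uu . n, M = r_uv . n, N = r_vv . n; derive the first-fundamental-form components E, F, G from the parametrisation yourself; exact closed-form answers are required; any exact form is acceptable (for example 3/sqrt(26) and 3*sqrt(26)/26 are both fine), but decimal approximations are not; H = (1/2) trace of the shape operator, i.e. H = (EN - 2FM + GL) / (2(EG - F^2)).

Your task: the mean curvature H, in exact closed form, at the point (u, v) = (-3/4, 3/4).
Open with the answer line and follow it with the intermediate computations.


Answer: H = -1/2

f = 1, f' = 0, f'' = 0, h' = -3/2, h'' = 0
E = 9/4, F = 0, G = 1; answer radicand W^2 = 9/4
unnormalised second-form numerators: l = 0, m = 0, n = -3/2; L = l/sqrt(9/4), and similarly M = m/sqrt(W^2), N = n/sqrt(W^2)
H = (E*n - 2*F*m + G*l) / (2*(EG - F^2)*sqrt(W^2)); E*n - 2*F*m + G*l = -27/8, EG - F^2 = 9/4, so H = (-3/4)/sqrt(9/4)


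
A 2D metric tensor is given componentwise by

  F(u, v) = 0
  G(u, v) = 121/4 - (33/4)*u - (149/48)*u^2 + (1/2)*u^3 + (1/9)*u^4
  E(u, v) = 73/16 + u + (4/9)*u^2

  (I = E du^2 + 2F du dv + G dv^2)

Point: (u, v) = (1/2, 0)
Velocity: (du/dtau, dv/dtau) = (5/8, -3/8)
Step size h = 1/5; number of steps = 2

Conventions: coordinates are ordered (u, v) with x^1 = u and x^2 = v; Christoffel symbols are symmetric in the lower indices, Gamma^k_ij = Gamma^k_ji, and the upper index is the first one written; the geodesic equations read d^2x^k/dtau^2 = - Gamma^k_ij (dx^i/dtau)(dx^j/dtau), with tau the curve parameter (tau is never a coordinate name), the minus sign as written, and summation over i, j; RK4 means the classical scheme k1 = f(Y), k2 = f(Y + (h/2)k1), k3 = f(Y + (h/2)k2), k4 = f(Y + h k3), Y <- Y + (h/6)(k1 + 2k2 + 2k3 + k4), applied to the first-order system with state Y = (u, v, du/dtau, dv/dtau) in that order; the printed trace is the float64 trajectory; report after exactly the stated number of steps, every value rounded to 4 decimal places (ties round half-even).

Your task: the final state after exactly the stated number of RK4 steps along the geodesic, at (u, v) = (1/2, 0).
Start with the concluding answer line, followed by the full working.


Answer: u = 0.7330, v = -0.1585, du/dtau = 0.5384, dv/dtau = -0.4187

f(Y) = (du/dtau, dv/dtau, -Gamma^u_ij Y'^i Y'^j, -Gamma^v_ij Y'^i Y'^j) with the Gammas evaluated at the stage position; h = 0.200000; intermediate values shown to 6 dp
step 0: u = 0.5000, v = 0.0000, du/dtau = 0.6250, dv/dtau = -0.3750
step 1:
  k1: at (u, v) = (0.500000, 0.000000), (du/dtau, dv/dtau) = (0.625000, -0.375000); Gamma_uuu = 0.139597, Gamma_uuv = 0.000000, Gamma_uvv = 1.055705, Gamma_vuu = 0.000000, Gamma_vuv = -0.214876, Gamma_vvv = 0.000000; k1 = (0.625000, -0.375000, -0.202989, -0.100723)
  k2: at (u, v) = (0.562500, -0.037500), (du/dtau, dv/dtau) = (0.604701, -0.385072); Gamma_uuu = 0.142433, Gamma_uuv = 0.000000, Gamma_uvv = 1.062407, Gamma_vuu = 0.000000, Gamma_vuv = -0.226237, Gamma_vvv = 0.000000; k2 = (0.604701, -0.385072, -0.209617, -0.105360)
  k3: at (u, v) = (0.560470, -0.038507), (du/dtau, dv/dtau) = (0.604038, -0.385536); Gamma_uuu = 0.142344, Gamma_uuv = 0.000000, Gamma_uvv = 1.062230, Gamma_vuu = 0.000000, Gamma_vuv = -0.225861, Gamma_vvv = 0.000000; k3 = (0.604038, -0.385536, -0.209824, -0.105197)
  k4: at (u, v) = (0.620808, -0.077107), (du/dtau, dv/dtau) = (0.583035, -0.396039); Gamma_uuu = 0.144906, Gamma_uuv = 0.000000, Gamma_uvv = 1.066349, Gamma_vuu = 0.000000, Gamma_vuv = -0.237238, Gamma_vvv = 0.000000; k4 = (0.583035, -0.396039, -0.216512, -0.109559)
  Y <- Y + (h/6)(k1 + 2k2 + 2k3 + k4): u = 0.6209, v = -0.0771, du/dtau = 0.5831, dv/dtau = -0.3960
step 2:
  k1: at (u, v) = (0.620850, -0.077075), (du/dtau, dv/dtau) = (0.583054, -0.396047); Gamma_uuu = 0.144908, Gamma_uuv = 0.000000, Gamma_uvv = 1.066351, Gamma_vuu = 0.000000, Gamma_vuv = -0.237246, Gamma_vvv = 0.000000; k1 = (0.583054, -0.396047, -0.216522, -0.109568)
  k2: at (u, v) = (0.679156, -0.116680), (du/dtau, dv/dtau) = (0.561402, -0.407003); Gamma_uuu = 0.147218, Gamma_uuv = 0.000000, Gamma_uvv = 1.068116, Gamma_vuu = 0.000000, Gamma_vuv = -0.248667, Gamma_vvv = 0.000000; k2 = (0.561402, -0.407003, -0.223334, -0.113637)
  k3: at (u, v) = (0.676991, -0.117776), (du/dtau, dv/dtau) = (0.560721, -0.407410); Gamma_uuu = 0.147135, Gamma_uuv = 0.000000, Gamma_uvv = 1.068088, Gamma_vuu = 0.000000, Gamma_vuv = -0.248234, Gamma_vvv = 0.000000; k3 = (0.560721, -0.407410, -0.223545, -0.113415)
  k4: at (u, v) = (0.732995, -0.158557), (du/dtau, dv/dtau) = (0.538345, -0.418730); Gamma_uuu = 0.149211, Gamma_uuv = 0.000000, Gamma_uvv = 1.067863, Gamma_vuu = 0.000000, Gamma_vuv = -0.259615, Gamma_vvv = 0.000000; k4 = (0.538345, -0.418730, -0.230477, -0.117045)
  Y <- Y + (h/6)(k1 + 2k2 + 2k3 + k4): u = 0.7330, v = -0.1585, du/dtau = 0.5384, dv/dtau = -0.4187


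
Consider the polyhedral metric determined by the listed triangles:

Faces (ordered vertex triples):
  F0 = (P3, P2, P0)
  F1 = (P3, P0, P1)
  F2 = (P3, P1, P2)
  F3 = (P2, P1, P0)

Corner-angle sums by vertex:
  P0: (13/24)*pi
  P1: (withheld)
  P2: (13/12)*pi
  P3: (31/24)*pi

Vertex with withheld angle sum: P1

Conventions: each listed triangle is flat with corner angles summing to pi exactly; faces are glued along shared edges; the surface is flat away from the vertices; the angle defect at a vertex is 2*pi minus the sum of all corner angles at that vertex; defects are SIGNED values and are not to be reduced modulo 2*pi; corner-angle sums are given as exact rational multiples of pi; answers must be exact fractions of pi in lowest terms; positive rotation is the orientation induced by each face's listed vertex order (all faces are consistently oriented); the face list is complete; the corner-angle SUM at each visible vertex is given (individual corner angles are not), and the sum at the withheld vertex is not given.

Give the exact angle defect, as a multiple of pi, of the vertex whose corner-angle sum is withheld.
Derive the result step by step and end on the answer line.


V = 4, E = 6, F = 4; chi = V - E + F = 2
Gauss-Bonnet: total defect = 2*pi*chi = 4*pi; visible defects sum to (37/12)*pi

Answer: defect(P1) = (11/12)*pi


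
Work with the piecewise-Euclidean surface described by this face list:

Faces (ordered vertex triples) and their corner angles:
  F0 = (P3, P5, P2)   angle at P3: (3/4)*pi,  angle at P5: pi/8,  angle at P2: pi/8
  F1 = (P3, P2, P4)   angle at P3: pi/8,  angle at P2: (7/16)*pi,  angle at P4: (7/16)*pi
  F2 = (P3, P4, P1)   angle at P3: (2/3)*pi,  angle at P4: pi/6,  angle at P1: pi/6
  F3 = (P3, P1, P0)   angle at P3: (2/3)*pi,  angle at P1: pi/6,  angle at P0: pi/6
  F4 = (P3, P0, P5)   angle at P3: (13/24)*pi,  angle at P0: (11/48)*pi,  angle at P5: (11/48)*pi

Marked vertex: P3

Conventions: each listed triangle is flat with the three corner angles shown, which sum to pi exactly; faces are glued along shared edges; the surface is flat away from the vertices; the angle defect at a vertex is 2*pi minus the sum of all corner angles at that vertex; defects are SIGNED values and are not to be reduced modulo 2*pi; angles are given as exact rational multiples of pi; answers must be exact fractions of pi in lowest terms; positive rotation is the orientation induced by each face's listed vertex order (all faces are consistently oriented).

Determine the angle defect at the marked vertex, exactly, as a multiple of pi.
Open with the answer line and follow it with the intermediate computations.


Answer: defect(P3) = (-3/4)*pi

Sum of corner angles at P3: (11/4)*pi
defect = 2*pi - (11/4)*pi


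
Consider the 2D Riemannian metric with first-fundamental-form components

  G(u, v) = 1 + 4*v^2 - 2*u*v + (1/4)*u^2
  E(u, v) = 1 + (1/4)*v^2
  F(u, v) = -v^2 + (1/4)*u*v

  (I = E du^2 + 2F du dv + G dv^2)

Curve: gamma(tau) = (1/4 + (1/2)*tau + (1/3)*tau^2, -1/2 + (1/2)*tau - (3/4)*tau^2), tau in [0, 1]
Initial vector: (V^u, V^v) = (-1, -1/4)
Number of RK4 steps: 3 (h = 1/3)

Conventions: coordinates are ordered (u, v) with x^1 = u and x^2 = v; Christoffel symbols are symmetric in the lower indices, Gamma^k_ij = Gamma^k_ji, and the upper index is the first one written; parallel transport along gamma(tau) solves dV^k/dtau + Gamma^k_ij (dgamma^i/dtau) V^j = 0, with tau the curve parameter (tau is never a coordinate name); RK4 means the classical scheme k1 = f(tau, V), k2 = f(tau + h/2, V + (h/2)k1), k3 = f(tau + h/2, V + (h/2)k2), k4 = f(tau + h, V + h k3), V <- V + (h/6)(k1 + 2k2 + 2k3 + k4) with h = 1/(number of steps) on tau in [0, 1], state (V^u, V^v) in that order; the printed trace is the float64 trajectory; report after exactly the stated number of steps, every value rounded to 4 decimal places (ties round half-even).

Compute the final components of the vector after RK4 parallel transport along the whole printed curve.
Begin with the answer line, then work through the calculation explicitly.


Answer: V^u = -1.0069, V^v = -0.2145

gamma'(tau) = (1/2 + (2/3)*tau, 1/2 - (3/2)*tau); f(tau, V)^k = -Gamma^k_ij(gamma(tau)) gamma'^i(tau) V^j; h = 1/3; intermediate values shown to 6 dp
curve data and Christoffel symbols at the stage parameters:
  tau = 0.000000: gamma = (0.250000, -0.500000), gamma' = (0.500000, 0.500000); Gamma_uuu = 0.000000, Gamma_uuv = -0.053691, Gamma_uvv = 0.214765, Gamma_vuu = 0.000000, Gamma_vuv = 0.241611, Gamma_vvv = -0.966443
  tau = 0.166667: gamma = (0.342593, -0.437500), gamma' = (0.611111, 0.250000); Gamma_uuu = 0.000000, Gamma_uuv = -0.051048, Gamma_uvv = 0.204192, Gamma_vuu = 0.000000, Gamma_vuv = 0.244167, Gamma_vvv = -0.976666
  tau = 0.333333: gamma = (0.453704, -0.416667), gamma' = (0.722222, 0.000000); Gamma_uuu = 0.000000, Gamma_uuv = -0.048061, Gamma_uvv = 0.192243, Gamma_vuu = 0.000000, Gamma_vuv = 0.244576, Gamma_vvv = -0.978303
  tau = 0.500000: gamma = (0.583333, -0.437500), gamma' = (0.833333, -0.250000); Gamma_uuu = 0.000000, Gamma_uuv = -0.045403, Gamma_uvv = 0.181613, Gamma_vuu = 0.000000, Gamma_vuv = 0.242151, Gamma_vvv = -0.968605
  tau = 0.666667: gamma = (0.731481, -0.500000), gamma' = (0.944444, -0.500000); Gamma_uuu = 0.000000, Gamma_uuv = -0.042695, Gamma_uvv = 0.170780, Gamma_vuu = 0.000000, Gamma_vuv = 0.233241, Gamma_vvv = -0.932963
  tau = 0.833333: gamma = (0.898148, -0.604167), gamma' = (1.055556, -0.750000); Gamma_uuu = 0.000000, Gamma_uuv = -0.039352, Gamma_uvv = 0.157407, Gamma_vuu = 0.000000, Gamma_vuv = 0.215906, Gamma_vvv = -0.863626
  tau = 1.000000: gamma = (1.083333, -0.750000), gamma' = (1.166667, -1.000000); Gamma_uuu = 0.000000, Gamma_uuv = -0.035317, Gamma_uvv = 0.141269, Gamma_vuu = 0.000000, Gamma_vuv = 0.192283, Gamma_vvv = -0.769130
step 0: V^u = -1.0000, V^v = -0.2500
step 1: k1 = (-0.006711, 0.030201), k2 = (-0.007913, 0.037849), k3 = (-0.007941, 0.037983), k4 = (-0.008238, 0.041923); V <- V + (h/6)(k1 + 2k2 + 2k3 + k4): V^u = -1.0026, V^v = -0.2376
step 2: k1 = (-0.008246, 0.041963), k2 = (-0.007797, 0.041584), k3 = (-0.007803, 0.041616), k4 = (-0.006663, 0.036400); V <- V + (h/6)(k1 + 2k2 + 2k3 + k4): V^u = -1.0052, V^v = -0.2240
step 3: k1 = (-0.006698, 0.036593), k2 = (-0.005072, 0.027827), k3 = (-0.005313, 0.029150), k4 = (-0.003533, 0.019237); V <- V + (h/6)(k1 + 2k2 + 2k3 + k4): V^u = -1.0069, V^v = -0.2145


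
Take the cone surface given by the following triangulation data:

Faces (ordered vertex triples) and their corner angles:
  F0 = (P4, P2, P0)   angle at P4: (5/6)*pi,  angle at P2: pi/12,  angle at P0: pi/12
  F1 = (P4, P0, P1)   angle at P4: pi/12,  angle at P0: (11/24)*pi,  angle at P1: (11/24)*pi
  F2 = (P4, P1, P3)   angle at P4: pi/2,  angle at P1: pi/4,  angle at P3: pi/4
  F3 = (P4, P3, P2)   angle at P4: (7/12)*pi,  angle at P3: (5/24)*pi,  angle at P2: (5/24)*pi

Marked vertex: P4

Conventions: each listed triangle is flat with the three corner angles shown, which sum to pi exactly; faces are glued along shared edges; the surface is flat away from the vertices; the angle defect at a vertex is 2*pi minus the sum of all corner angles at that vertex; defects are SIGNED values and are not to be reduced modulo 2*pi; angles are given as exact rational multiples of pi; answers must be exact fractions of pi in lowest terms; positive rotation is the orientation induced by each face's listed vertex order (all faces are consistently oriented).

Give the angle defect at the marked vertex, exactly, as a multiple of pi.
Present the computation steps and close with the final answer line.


Sum of corner angles at P4: 2*pi
defect = 2*pi - 2*pi

Answer: defect(P4) = 0


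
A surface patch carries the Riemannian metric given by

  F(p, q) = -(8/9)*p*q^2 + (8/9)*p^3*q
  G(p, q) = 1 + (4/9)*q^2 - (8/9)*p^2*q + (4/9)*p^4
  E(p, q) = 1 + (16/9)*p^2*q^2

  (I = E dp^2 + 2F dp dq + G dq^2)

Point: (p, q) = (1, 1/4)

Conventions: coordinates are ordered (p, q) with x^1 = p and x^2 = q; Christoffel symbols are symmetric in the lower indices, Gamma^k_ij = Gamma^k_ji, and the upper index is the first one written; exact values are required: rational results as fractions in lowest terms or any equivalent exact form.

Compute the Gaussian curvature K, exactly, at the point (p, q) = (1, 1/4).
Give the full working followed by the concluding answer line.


E = 10/9, F = 1/6, G = 5/4, EG - F^2 = 49/36 at the point
E_p = 2/9, E_q = 8/9, F_p = 11/18, F_q = 4/9, G_p = 4/3, G_q = -2/3
E_qq = 32/9, F_pq = 20/9, G_pp = 44/9
By Brioschi, K is (det M1 - det M2) divided by (EG - F^2) squared.
M1 = [[-E_qq/2 + F_pq - G_pp/2, E_p/2, F_p - E_q/2], [F_q - G_p/2, E, F], [G_q/2, F, G]] = [[-2, 1/9, 1/6], [-2/9, 10/9, 1/6], [-1/3, 1/6, 5/4]]; det M1 = -214/81
M2 = [[0, E_q/2, G_p/2], [E_q/2, E, F], [G_p/2, F, G]] = [[0, 4/9, 2/3], [4/9, 10/9, 1/6], [2/3, 1/6, 5/4]]; det M2 = -52/81
det M1 - det M2 = -2; K = -2 / (49/36)^2 = -2592/2401

Answer: K = -2592/2401
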